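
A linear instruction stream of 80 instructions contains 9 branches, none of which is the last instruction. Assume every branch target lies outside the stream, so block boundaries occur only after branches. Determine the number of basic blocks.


With no in-sequence branch targets, the leaders are the first instruction plus the instruction after each branch.
Number of basic blocks = branches + 1
= 9 + 1 = 10

10


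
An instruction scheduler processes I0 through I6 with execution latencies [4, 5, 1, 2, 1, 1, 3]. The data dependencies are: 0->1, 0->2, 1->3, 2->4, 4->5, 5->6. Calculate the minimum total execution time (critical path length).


Compute longest path through dependency graph: dist(Ik) = max over predecessors of dist + latency(Ik).
dist(I0) = latency 4 = 4
dist(I1) = dist(I0) + 5 = 4 + 5 = 9
dist(I2) = dist(I0) + 1 = 4 + 1 = 5
dist(I3) = dist(I1) + 2 = 9 + 2 = 11
dist(I4) = dist(I2) + 1 = 5 + 1 = 6
dist(I5) = dist(I4) + 1 = 6 + 1 = 7
dist(I6) = dist(I5) + 3 = 7 + 3 = 10
Critical path = max dist = 11

11


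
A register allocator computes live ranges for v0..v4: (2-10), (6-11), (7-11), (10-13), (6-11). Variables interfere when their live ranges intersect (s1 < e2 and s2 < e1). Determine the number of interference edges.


Check all pairs for overlapping intervals.
Two intervals (s1,e1) and (s2,e2) overlap if s1 < e2 and s2 < e1.
v0 (2-10) vs v1..v4: overlaps v1, v2, v4 -> 3
v1 (6-11) vs v2..v4: overlaps v2, v3, v4 -> 3
v2 (7-11) vs v3..v4: overlaps v3, v4 -> 2
v3 (10-13) vs v4: overlaps v4 -> 1
Total overlapping pairs = 3 + 3 + 2 + 1 = 9

9


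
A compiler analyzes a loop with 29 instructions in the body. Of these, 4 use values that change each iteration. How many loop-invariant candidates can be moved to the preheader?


Invariant candidates = total - loop-dependent
= 29 - 4 = 25

25


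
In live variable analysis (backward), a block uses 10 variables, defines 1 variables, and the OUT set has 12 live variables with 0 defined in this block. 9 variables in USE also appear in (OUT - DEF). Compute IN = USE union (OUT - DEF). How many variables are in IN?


OUT - DEF: 12 - 0 = 12
|IN| = |USE| + |OUT - DEF| - |USE ∩ (OUT - DEF)| = 10 + 12 - 9 = 13

13


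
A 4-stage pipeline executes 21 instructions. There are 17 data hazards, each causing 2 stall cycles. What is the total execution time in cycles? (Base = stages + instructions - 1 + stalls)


Base cycles = 4 + 21 - 1 = 24
Total stalls = 17 * 2 = 34
Total = 24 + 34 = 58

58


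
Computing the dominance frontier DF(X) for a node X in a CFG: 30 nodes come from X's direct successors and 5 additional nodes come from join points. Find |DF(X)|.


DF(X) = direct successor contributions + join point contributions
= 30 + 5 = 35

35


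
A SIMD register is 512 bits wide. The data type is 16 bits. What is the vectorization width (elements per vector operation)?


Width = SIMD bits / data type bits
= 512 / 16 = 32

32


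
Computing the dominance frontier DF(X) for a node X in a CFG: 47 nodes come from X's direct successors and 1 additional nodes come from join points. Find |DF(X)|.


DF(X) = direct successor contributions + join point contributions
= 47 + 1 = 48

48


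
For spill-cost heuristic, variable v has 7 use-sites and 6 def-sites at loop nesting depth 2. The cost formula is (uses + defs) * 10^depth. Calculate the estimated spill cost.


uses + defs = 7 + 6 = 13
10^2 = 100
Spill cost = 13 * 100 = 1300

1300


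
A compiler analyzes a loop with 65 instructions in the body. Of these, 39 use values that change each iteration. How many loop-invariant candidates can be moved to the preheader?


Invariant candidates = total - loop-dependent
= 65 - 39 = 26

26


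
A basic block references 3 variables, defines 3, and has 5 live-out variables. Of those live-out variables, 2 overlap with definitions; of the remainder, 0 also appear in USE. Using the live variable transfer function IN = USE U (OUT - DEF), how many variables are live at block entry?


OUT - DEF: 5 - 2 = 3
|IN| = |USE| + |OUT - DEF| - |USE ∩ (OUT - DEF)| = 3 + 3 - 0 = 6

6


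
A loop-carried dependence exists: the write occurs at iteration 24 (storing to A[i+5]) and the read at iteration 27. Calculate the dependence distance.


Distance = read iteration - write iteration
= 27 - 24 = 3

3


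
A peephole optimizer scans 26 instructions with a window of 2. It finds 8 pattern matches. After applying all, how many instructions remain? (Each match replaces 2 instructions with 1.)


Each match removes 1 instructions.
Total removed = 8 * 1 = 8
Remaining = 26 - 8 = 18

18


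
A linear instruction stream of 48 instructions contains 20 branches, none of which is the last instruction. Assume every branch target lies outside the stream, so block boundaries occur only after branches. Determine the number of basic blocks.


With no in-sequence branch targets, the leaders are the first instruction plus the instruction after each branch.
Number of basic blocks = branches + 1
= 20 + 1 = 21

21


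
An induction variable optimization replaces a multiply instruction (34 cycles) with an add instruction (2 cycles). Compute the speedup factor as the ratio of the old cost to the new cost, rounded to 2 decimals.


Ratio = mult_cost / add_cost = 34 / 2 = 17.0

17.0


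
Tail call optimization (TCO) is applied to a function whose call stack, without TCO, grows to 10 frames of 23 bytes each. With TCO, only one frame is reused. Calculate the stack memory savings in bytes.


Without TCO: 10 * 23 = 230 bytes
With TCO: reuse 1 frame = 23 bytes
Savings = 230 - 23 = 207

207


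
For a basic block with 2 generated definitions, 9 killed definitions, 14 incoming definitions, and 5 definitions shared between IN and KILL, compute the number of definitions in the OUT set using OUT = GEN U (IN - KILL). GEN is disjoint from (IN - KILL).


IN - KILL: 14 - 5 = 9 surviving definitions
OUT = GEN + surviving = 2 + 9 = 11

11


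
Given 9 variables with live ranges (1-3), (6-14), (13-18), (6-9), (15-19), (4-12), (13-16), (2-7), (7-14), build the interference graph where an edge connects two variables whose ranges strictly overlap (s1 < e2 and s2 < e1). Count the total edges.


Check all pairs for overlapping intervals.
Two intervals (s1,e1) and (s2,e2) overlap if s1 < e2 and s2 < e1.
v0 (1-3) vs v1..v8: overlaps v7 -> 1
v1 (6-14) vs v2..v8: overlaps v2, v3, v5, v6, v7, v8 -> 6
v2 (13-18) vs v3..v8: overlaps v4, v6, v8 -> 3
v3 (6-9) vs v4..v8: overlaps v5, v7, v8 -> 3
v4 (15-19) vs v5..v8: overlaps v6 -> 1
v5 (4-12) vs v6..v8: overlaps v7, v8 -> 2
v6 (13-16) vs v7..v8: overlaps v8 -> 1
v7 (2-7) vs v8: overlaps none -> 0
Total overlapping pairs = 1 + 6 + 3 + 3 + 1 + 2 + 1 + 0 = 17

17


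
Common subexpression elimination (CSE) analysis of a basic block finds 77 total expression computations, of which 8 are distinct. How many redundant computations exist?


CSE count = total expressions - unique expressions
= 77 - 8 = 69

69


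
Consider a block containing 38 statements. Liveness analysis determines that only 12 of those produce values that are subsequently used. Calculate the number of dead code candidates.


Dead code = total statements - live definitions
= 38 - 12 = 26

26


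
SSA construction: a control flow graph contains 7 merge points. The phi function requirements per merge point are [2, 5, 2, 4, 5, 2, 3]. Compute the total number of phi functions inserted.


Total phi functions = sum of phi functions at each join node
= 2 + 5 + 2 + 4 + 5 + 2 + 3 = 23

23


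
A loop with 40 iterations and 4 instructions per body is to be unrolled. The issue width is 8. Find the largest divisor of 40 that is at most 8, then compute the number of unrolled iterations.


Largest divisor of 40 <= 8 is 8
New iterations = 40 / 8 = 5

5


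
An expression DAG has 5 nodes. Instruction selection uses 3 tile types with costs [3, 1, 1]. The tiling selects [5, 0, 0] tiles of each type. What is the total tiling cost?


Total cost = sum(count_i * cost_i)
= 5*3 + 0*1 + 0*1
= 15

15


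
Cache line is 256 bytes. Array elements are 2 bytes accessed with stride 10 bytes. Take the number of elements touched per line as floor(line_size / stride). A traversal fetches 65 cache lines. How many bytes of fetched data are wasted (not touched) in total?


Elements per line = floor(256 / 10) = 25
Bytes used per line = 25 * 2 = 50
Wasted per line = 256 - 50 = 206
Total wasted = 206 * 65 = 13390

13390


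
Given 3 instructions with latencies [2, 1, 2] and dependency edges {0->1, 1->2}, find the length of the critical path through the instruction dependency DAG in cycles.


Compute longest path through dependency graph: dist(Ik) = max over predecessors of dist + latency(Ik).
dist(I0) = latency 2 = 2
dist(I1) = dist(I0) + 1 = 2 + 1 = 3
dist(I2) = dist(I1) + 2 = 3 + 2 = 5
Critical path = max dist = 5

5


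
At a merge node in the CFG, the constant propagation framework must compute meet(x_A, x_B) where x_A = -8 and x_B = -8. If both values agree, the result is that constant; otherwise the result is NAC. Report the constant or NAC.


Meet operation: if both paths give the same constant, result is that constant; if they differ, result is NAC (not-a-constant).
Path A: -8, Path B: -8 -> equal
Result: constant -> -8

-8


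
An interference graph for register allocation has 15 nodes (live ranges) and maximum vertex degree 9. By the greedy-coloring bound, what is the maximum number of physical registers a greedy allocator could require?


Greedy coloring never needs more than (max_degree + 1) colors: when coloring a vertex, at most max_degree neighbors are already colored.
Upper bound = 9 + 1 = 10

10


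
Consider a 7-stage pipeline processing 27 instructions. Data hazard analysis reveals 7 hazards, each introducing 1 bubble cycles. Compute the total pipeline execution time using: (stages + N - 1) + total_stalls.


Base cycles = 7 + 27 - 1 = 33
Total stalls = 7 * 1 = 7
Total = 33 + 7 = 40

40


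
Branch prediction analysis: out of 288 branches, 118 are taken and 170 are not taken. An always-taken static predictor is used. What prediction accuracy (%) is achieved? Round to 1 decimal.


Predictor: always-taken
Correct predictions = 118
Accuracy = 118 / 288 * 100 = 41.0%

41.0


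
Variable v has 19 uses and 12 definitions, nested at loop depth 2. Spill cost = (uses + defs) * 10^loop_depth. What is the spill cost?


uses + defs = 19 + 12 = 31
10^2 = 100
Spill cost = 31 * 100 = 3100

3100


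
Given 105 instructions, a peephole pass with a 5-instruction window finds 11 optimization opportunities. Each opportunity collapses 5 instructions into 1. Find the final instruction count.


Each match removes 4 instructions.
Total removed = 11 * 4 = 44
Remaining = 105 - 44 = 61

61


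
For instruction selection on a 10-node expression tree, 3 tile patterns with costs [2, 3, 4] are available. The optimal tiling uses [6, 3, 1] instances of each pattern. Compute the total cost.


Total cost = sum(count_i * cost_i)
= 6*2 + 3*3 + 1*4
= 25

25


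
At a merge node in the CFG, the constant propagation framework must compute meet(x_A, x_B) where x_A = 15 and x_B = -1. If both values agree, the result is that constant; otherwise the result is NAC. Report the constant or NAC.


Meet operation: if both paths give the same constant, result is that constant; if they differ, result is NAC (not-a-constant).
Path A: 15, Path B: -1 -> differ
Result: not-a-constant -> NAC

NAC


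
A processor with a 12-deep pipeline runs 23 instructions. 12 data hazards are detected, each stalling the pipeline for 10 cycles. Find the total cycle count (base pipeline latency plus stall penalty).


Base cycles = 12 + 23 - 1 = 34
Total stalls = 12 * 10 = 120
Total = 34 + 120 = 154

154


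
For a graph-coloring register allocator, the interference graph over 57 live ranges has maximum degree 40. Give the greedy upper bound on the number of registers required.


Greedy coloring never needs more than (max_degree + 1) colors: when coloring a vertex, at most max_degree neighbors are already colored.
Upper bound = 40 + 1 = 41

41


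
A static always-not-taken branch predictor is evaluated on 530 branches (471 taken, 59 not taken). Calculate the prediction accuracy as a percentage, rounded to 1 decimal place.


Predictor: always-not-taken
Correct predictions = 59
Accuracy = 59 / 530 * 100 = 11.1%

11.1


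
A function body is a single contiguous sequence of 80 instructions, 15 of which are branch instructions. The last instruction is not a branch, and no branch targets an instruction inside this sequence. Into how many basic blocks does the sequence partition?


With no in-sequence branch targets, the leaders are the first instruction plus the instruction after each branch.
Number of basic blocks = branches + 1
= 15 + 1 = 16

16


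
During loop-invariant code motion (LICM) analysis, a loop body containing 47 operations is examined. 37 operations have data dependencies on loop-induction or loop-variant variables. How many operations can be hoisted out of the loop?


Invariant candidates = total - loop-dependent
= 47 - 37 = 10

10


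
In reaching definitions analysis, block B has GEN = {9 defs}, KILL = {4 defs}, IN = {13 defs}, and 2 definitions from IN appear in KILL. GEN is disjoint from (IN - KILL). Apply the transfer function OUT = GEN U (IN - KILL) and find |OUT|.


IN - KILL: 13 - 2 = 11 surviving definitions
OUT = GEN + surviving = 9 + 11 = 20

20


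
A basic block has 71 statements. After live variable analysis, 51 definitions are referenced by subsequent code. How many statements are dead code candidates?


Dead code = total statements - live definitions
= 71 - 51 = 20

20


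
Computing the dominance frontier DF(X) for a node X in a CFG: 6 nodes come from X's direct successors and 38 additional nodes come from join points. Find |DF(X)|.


DF(X) = direct successor contributions + join point contributions
= 6 + 38 = 44

44


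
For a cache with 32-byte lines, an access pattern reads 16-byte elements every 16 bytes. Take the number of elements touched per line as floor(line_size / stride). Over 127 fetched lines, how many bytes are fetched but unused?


Elements per line = floor(32 / 16) = 2
Bytes used per line = 2 * 16 = 32
Wasted per line = 32 - 32 = 0
Total wasted = 0 * 127 = 0

0


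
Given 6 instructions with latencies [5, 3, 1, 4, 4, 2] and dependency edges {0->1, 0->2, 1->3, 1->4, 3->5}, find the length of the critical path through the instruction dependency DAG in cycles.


Compute longest path through dependency graph: dist(Ik) = max over predecessors of dist + latency(Ik).
dist(I0) = latency 5 = 5
dist(I1) = dist(I0) + 3 = 5 + 3 = 8
dist(I2) = dist(I0) + 1 = 5 + 1 = 6
dist(I3) = dist(I1) + 4 = 8 + 4 = 12
dist(I4) = dist(I1) + 4 = 8 + 4 = 12
dist(I5) = dist(I3) + 2 = 12 + 2 = 14
Critical path = max dist = 14

14


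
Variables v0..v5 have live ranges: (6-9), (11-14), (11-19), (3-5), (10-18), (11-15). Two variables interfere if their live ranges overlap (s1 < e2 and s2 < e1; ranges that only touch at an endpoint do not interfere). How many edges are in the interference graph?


Check all pairs for overlapping intervals.
Two intervals (s1,e1) and (s2,e2) overlap if s1 < e2 and s2 < e1.
v0 (6-9) vs v1..v5: overlaps none -> 0
v1 (11-14) vs v2..v5: overlaps v2, v4, v5 -> 3
v2 (11-19) vs v3..v5: overlaps v4, v5 -> 2
v3 (3-5) vs v4..v5: overlaps none -> 0
v4 (10-18) vs v5: overlaps v5 -> 1
Total overlapping pairs = 0 + 3 + 2 + 0 + 1 = 6

6


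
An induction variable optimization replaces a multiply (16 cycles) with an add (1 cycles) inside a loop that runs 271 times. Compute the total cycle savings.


Per-iteration saving = 16 - 1 = 15
Total saved = 271 * 15 = 4065

4065


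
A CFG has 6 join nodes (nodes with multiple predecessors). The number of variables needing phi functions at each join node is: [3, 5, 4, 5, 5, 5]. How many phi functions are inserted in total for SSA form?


Total phi functions = sum of phi functions at each join node
= 3 + 5 + 4 + 5 + 5 + 5 = 27

27


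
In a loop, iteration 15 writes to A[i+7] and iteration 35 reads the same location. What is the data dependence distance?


Distance = read iteration - write iteration
= 35 - 15 = 20

20


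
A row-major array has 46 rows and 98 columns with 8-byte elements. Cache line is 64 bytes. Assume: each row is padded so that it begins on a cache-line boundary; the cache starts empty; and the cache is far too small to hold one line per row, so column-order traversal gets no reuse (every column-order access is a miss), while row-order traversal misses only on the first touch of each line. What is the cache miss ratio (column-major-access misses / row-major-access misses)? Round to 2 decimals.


Each row occupies 98 * 8 = 784 bytes and starts on a line boundary, so it spans ceil(784 / 64) = 13 cache lines.
Row-major traversal misses (one per line touched): 46 * ceil(98 * 8 / 64) = 598
Column-major traversal misses (no reuse, every access misses): 46 * 98 = 4508
Ratio = 4508 / 598 = 7.54

7.54


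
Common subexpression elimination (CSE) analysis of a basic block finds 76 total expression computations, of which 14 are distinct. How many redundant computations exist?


CSE count = total expressions - unique expressions
= 76 - 14 = 62

62


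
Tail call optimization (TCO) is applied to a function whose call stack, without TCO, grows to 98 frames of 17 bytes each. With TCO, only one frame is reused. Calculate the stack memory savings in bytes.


Without TCO: 98 * 17 = 1666 bytes
With TCO: reuse 1 frame = 17 bytes
Savings = 1666 - 17 = 1649

1649


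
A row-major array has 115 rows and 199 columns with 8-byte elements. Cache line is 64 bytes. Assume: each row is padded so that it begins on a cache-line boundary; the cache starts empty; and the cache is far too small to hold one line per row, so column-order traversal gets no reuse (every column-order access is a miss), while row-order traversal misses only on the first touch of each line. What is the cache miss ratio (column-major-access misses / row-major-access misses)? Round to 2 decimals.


Each row occupies 199 * 8 = 1592 bytes and starts on a line boundary, so it spans ceil(1592 / 64) = 25 cache lines.
Row-major traversal misses (one per line touched): 115 * ceil(199 * 8 / 64) = 2875
Column-major traversal misses (no reuse, every access misses): 115 * 199 = 22885
Ratio = 22885 / 2875 = 7.96

7.96


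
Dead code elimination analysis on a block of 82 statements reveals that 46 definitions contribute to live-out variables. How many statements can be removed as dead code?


Dead code = total statements - live definitions
= 82 - 46 = 36

36


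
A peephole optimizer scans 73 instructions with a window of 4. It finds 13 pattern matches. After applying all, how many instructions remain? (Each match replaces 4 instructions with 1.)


Each match removes 3 instructions.
Total removed = 13 * 3 = 39
Remaining = 73 - 39 = 34

34


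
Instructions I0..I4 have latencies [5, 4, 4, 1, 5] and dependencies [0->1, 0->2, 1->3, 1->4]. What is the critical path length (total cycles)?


Compute longest path through dependency graph: dist(Ik) = max over predecessors of dist + latency(Ik).
dist(I0) = latency 5 = 5
dist(I1) = dist(I0) + 4 = 5 + 4 = 9
dist(I2) = dist(I0) + 4 = 5 + 4 = 9
dist(I3) = dist(I1) + 1 = 9 + 1 = 10
dist(I4) = dist(I1) + 5 = 9 + 5 = 14
Critical path = max dist = 14

14


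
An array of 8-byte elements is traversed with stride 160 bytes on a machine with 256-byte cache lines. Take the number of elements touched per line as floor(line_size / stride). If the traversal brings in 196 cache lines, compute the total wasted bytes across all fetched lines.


Elements per line = floor(256 / 160) = 1
Bytes used per line = 1 * 8 = 8
Wasted per line = 256 - 8 = 248
Total wasted = 248 * 196 = 48608

48608


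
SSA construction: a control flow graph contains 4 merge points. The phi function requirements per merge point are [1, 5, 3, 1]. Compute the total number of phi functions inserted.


Total phi functions = sum of phi functions at each join node
= 1 + 5 + 3 + 1 = 10

10


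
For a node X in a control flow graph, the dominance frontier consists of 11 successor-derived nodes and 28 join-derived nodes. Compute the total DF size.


DF(X) = direct successor contributions + join point contributions
= 11 + 28 = 39

39


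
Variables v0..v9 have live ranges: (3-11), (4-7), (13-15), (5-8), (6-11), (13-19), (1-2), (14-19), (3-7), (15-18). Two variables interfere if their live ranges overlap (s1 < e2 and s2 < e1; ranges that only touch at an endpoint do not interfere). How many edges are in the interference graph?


Check all pairs for overlapping intervals.
Two intervals (s1,e1) and (s2,e2) overlap if s1 < e2 and s2 < e1.
v0 (3-11) vs v1..v9: overlaps v1, v3, v4, v8 -> 4
v1 (4-7) vs v2..v9: overlaps v3, v4, v8 -> 3
v2 (13-15) vs v3..v9: overlaps v5, v7 -> 2
v3 (5-8) vs v4..v9: overlaps v4, v8 -> 2
v4 (6-11) vs v5..v9: overlaps v8 -> 1
v5 (13-19) vs v6..v9: overlaps v7, v9 -> 2
v6 (1-2) vs v7..v9: overlaps none -> 0
v7 (14-19) vs v8..v9: overlaps v9 -> 1
v8 (3-7) vs v9: overlaps none -> 0
Total overlapping pairs = 4 + 3 + 2 + 2 + 1 + 2 + 0 + 1 + 0 = 15

15


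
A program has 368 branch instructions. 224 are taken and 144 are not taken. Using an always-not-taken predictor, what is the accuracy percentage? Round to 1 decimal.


Predictor: always-not-taken
Correct predictions = 144
Accuracy = 144 / 368 * 100 = 39.1%

39.1


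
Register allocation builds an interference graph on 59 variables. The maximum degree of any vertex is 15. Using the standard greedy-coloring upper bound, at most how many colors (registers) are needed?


Greedy coloring never needs more than (max_degree + 1) colors: when coloring a vertex, at most max_degree neighbors are already colored.
Upper bound = 15 + 1 = 16

16


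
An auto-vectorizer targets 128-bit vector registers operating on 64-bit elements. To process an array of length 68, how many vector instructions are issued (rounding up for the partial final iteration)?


Width = 128 / 64 = 2 elements per vector op
Iterations = ceil(68 / 2) = 34

34


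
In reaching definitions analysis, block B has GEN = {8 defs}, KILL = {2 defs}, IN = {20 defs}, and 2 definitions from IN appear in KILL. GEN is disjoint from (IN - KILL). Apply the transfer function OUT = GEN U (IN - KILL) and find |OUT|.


IN - KILL: 20 - 2 = 18 surviving definitions
OUT = GEN + surviving = 8 + 18 = 26

26


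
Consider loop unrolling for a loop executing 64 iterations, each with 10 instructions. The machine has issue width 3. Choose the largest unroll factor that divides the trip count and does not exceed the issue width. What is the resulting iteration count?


Largest divisor of 64 <= 3 is 2
New iterations = 64 / 2 = 32

32


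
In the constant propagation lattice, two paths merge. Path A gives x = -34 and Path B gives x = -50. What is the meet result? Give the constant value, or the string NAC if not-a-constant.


Meet operation: if both paths give the same constant, result is that constant; if they differ, result is NAC (not-a-constant).
Path A: -34, Path B: -50 -> differ
Result: not-a-constant -> NAC

NAC


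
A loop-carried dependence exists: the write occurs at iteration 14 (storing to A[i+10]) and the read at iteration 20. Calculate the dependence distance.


Distance = read iteration - write iteration
= 20 - 14 = 6

6


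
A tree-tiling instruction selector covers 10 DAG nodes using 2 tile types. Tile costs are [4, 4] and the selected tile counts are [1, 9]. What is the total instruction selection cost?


Total cost = sum(count_i * cost_i)
= 1*4 + 9*4
= 40

40


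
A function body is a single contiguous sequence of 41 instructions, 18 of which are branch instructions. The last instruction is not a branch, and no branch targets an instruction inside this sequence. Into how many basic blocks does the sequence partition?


With no in-sequence branch targets, the leaders are the first instruction plus the instruction after each branch.
Number of basic blocks = branches + 1
= 18 + 1 = 19

19


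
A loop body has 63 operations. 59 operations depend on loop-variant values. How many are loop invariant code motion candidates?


Invariant candidates = total - loop-dependent
= 63 - 59 = 4

4


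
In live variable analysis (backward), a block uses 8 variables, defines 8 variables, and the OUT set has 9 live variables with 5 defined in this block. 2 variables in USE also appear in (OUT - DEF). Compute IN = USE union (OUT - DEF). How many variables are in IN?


OUT - DEF: 9 - 5 = 4
|IN| = |USE| + |OUT - DEF| - |USE ∩ (OUT - DEF)| = 8 + 4 - 2 = 10

10


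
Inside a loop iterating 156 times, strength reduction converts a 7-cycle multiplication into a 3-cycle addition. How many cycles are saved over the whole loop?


Per-iteration saving = 7 - 3 = 4
Total saved = 156 * 4 = 624

624


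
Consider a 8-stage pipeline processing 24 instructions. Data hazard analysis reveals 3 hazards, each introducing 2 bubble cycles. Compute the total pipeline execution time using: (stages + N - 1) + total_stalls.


Base cycles = 8 + 24 - 1 = 31
Total stalls = 3 * 2 = 6
Total = 31 + 6 = 37

37


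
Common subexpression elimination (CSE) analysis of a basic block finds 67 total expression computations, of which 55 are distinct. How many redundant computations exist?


CSE count = total expressions - unique expressions
= 67 - 55 = 12

12


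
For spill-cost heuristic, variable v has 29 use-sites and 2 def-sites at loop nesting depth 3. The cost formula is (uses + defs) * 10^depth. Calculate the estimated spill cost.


uses + defs = 29 + 2 = 31
10^3 = 1000
Spill cost = 31 * 1000 = 31000

31000


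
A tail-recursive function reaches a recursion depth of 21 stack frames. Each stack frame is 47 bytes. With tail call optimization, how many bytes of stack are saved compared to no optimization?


Without TCO: 21 * 47 = 987 bytes
With TCO: reuse 1 frame = 47 bytes
Savings = 987 - 47 = 940

940


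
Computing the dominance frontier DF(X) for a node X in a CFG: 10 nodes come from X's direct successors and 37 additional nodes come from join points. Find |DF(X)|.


DF(X) = direct successor contributions + join point contributions
= 10 + 37 = 47

47


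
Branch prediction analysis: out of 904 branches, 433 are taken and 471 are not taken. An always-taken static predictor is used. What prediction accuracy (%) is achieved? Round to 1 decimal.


Predictor: always-taken
Correct predictions = 433
Accuracy = 433 / 904 * 100 = 47.9%

47.9


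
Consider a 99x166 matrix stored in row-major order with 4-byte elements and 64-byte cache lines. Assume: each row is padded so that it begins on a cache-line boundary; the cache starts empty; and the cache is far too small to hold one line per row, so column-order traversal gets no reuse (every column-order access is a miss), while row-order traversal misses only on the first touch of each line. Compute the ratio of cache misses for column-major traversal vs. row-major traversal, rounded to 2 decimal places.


Each row occupies 166 * 4 = 664 bytes and starts on a line boundary, so it spans ceil(664 / 64) = 11 cache lines.
Row-major traversal misses (one per line touched): 99 * ceil(166 * 4 / 64) = 1089
Column-major traversal misses (no reuse, every access misses): 99 * 166 = 16434
Ratio = 16434 / 1089 = 15.09

15.09


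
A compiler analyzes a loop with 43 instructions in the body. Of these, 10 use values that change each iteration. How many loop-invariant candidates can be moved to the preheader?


Invariant candidates = total - loop-dependent
= 43 - 10 = 33

33


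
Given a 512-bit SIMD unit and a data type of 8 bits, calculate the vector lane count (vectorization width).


Width = SIMD bits / data type bits
= 512 / 8 = 64

64


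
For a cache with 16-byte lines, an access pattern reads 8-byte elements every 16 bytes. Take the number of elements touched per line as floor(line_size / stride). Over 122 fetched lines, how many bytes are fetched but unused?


Elements per line = floor(16 / 16) = 1
Bytes used per line = 1 * 8 = 8
Wasted per line = 16 - 8 = 8
Total wasted = 8 * 122 = 976

976


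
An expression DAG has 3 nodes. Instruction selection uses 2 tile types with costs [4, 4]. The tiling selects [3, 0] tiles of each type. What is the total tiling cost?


Total cost = sum(count_i * cost_i)
= 3*4 + 0*4
= 12

12


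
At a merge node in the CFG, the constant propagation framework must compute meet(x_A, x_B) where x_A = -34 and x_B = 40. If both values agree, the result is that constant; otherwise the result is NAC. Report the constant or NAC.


Meet operation: if both paths give the same constant, result is that constant; if they differ, result is NAC (not-a-constant).
Path A: -34, Path B: 40 -> differ
Result: not-a-constant -> NAC

NAC


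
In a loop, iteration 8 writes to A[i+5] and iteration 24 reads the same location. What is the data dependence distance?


Distance = read iteration - write iteration
= 24 - 8 = 16

16


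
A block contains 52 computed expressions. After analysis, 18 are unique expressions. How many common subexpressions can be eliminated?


CSE count = total expressions - unique expressions
= 52 - 18 = 34

34


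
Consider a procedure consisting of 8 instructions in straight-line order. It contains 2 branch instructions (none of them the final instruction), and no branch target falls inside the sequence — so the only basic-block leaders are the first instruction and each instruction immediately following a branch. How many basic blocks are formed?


With no in-sequence branch targets, the leaders are the first instruction plus the instruction after each branch.
Number of basic blocks = branches + 1
= 2 + 1 = 3

3


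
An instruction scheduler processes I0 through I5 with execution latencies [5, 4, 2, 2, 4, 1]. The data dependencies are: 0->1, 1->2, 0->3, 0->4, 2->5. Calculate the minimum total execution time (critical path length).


Compute longest path through dependency graph: dist(Ik) = max over predecessors of dist + latency(Ik).
dist(I0) = latency 5 = 5
dist(I1) = dist(I0) + 4 = 5 + 4 = 9
dist(I2) = dist(I1) + 2 = 9 + 2 = 11
dist(I3) = dist(I0) + 2 = 5 + 2 = 7
dist(I4) = dist(I0) + 4 = 5 + 4 = 9
dist(I5) = dist(I2) + 1 = 11 + 1 = 12
Critical path = max dist = 12

12


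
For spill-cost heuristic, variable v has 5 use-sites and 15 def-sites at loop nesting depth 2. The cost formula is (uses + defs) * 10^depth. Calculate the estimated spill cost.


uses + defs = 5 + 15 = 20
10^2 = 100
Spill cost = 20 * 100 = 2000

2000


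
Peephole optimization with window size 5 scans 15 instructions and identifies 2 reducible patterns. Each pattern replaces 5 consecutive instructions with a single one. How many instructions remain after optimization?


Each match removes 4 instructions.
Total removed = 2 * 4 = 8
Remaining = 15 - 8 = 7

7


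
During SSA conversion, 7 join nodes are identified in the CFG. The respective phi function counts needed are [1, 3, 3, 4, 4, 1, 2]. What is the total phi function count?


Total phi functions = sum of phi functions at each join node
= 1 + 3 + 3 + 4 + 4 + 1 + 2 = 18

18


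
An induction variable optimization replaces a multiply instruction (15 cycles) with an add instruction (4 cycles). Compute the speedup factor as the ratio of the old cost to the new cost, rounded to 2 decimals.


Ratio = mult_cost / add_cost = 15 / 4 = 3.75

3.75


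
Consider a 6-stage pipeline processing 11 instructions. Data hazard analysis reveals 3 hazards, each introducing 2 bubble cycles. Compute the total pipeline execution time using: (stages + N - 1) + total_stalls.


Base cycles = 6 + 11 - 1 = 16
Total stalls = 3 * 2 = 6
Total = 16 + 6 = 22

22


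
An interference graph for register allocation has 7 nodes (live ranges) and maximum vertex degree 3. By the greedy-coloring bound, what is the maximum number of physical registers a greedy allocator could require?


Greedy coloring never needs more than (max_degree + 1) colors: when coloring a vertex, at most max_degree neighbors are already colored.
Upper bound = 3 + 1 = 4

4


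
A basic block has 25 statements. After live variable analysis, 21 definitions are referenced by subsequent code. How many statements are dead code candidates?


Dead code = total statements - live definitions
= 25 - 21 = 4

4


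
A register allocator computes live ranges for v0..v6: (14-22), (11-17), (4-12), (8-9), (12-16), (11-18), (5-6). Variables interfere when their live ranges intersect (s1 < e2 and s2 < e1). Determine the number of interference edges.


Check all pairs for overlapping intervals.
Two intervals (s1,e1) and (s2,e2) overlap if s1 < e2 and s2 < e1.
v0 (14-22) vs v1..v6: overlaps v1, v4, v5 -> 3
v1 (11-17) vs v2..v6: overlaps v2, v4, v5 -> 3
v2 (4-12) vs v3..v6: overlaps v3, v5, v6 -> 3
v3 (8-9) vs v4..v6: overlaps none -> 0
v4 (12-16) vs v5..v6: overlaps v5 -> 1
v5 (11-18) vs v6: overlaps none -> 0
Total overlapping pairs = 3 + 3 + 3 + 0 + 1 + 0 = 10

10


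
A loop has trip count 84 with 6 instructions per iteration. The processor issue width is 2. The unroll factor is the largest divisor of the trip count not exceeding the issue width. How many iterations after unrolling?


Largest divisor of 84 <= 2 is 2
New iterations = 84 / 2 = 42

42


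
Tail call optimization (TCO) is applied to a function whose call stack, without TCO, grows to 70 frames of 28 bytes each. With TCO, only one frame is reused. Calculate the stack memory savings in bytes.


Without TCO: 70 * 28 = 1960 bytes
With TCO: reuse 1 frame = 28 bytes
Savings = 1960 - 28 = 1932

1932


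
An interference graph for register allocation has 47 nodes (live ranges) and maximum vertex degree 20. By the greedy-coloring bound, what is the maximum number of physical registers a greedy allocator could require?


Greedy coloring never needs more than (max_degree + 1) colors: when coloring a vertex, at most max_degree neighbors are already colored.
Upper bound = 20 + 1 = 21

21


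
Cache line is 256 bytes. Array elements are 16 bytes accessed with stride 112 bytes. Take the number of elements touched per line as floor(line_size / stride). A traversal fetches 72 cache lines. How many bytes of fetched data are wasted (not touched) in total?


Elements per line = floor(256 / 112) = 2
Bytes used per line = 2 * 16 = 32
Wasted per line = 256 - 32 = 224
Total wasted = 224 * 72 = 16128

16128


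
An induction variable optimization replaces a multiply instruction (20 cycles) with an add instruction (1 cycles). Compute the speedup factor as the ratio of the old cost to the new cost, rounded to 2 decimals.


Ratio = mult_cost / add_cost = 20 / 1 = 20.0

20.0


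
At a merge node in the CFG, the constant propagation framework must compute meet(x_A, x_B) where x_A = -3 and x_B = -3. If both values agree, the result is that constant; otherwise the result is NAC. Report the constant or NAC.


Meet operation: if both paths give the same constant, result is that constant; if they differ, result is NAC (not-a-constant).
Path A: -3, Path B: -3 -> equal
Result: constant -> -3

-3


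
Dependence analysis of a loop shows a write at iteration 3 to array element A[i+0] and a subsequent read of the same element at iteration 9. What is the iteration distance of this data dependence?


Distance = read iteration - write iteration
= 9 - 3 = 6

6


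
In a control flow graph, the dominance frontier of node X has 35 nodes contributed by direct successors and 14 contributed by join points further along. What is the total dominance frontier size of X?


DF(X) = direct successor contributions + join point contributions
= 35 + 14 = 49

49


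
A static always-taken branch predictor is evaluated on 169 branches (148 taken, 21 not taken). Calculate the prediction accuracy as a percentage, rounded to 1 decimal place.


Predictor: always-taken
Correct predictions = 148
Accuracy = 148 / 169 * 100 = 87.6%

87.6


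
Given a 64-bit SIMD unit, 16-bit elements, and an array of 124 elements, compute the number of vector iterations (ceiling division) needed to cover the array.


Width = 64 / 16 = 4 elements per vector op
Iterations = ceil(124 / 4) = 31

31


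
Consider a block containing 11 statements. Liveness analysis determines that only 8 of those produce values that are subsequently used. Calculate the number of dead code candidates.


Dead code = total statements - live definitions
= 11 - 8 = 3

3


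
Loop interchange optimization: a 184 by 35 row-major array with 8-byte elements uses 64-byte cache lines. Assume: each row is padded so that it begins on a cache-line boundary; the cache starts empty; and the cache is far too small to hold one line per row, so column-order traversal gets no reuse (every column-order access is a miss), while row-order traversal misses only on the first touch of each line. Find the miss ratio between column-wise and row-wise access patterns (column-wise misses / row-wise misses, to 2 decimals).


Each row occupies 35 * 8 = 280 bytes and starts on a line boundary, so it spans ceil(280 / 64) = 5 cache lines.
Row-major traversal misses (one per line touched): 184 * ceil(35 * 8 / 64) = 920
Column-major traversal misses (no reuse, every access misses): 184 * 35 = 6440
Ratio = 6440 / 920 = 7.0

7.0


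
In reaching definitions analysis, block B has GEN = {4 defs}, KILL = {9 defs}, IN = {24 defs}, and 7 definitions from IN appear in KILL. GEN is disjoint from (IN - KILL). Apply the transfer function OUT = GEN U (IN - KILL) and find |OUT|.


IN - KILL: 24 - 7 = 17 surviving definitions
OUT = GEN + surviving = 4 + 17 = 21

21


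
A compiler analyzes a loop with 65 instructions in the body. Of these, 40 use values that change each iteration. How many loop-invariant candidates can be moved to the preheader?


Invariant candidates = total - loop-dependent
= 65 - 40 = 25

25


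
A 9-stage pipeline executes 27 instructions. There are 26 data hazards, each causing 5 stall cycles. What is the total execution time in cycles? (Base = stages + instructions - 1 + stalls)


Base cycles = 9 + 27 - 1 = 35
Total stalls = 26 * 5 = 130
Total = 35 + 130 = 165

165


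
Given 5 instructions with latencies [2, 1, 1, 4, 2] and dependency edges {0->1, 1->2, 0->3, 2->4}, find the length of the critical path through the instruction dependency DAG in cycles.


Compute longest path through dependency graph: dist(Ik) = max over predecessors of dist + latency(Ik).
dist(I0) = latency 2 = 2
dist(I1) = dist(I0) + 1 = 2 + 1 = 3
dist(I2) = dist(I1) + 1 = 3 + 1 = 4
dist(I3) = dist(I0) + 4 = 2 + 4 = 6
dist(I4) = dist(I2) + 2 = 4 + 2 = 6
Critical path = max dist = 6

6


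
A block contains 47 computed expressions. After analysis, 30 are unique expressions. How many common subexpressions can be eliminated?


CSE count = total expressions - unique expressions
= 47 - 30 = 17

17


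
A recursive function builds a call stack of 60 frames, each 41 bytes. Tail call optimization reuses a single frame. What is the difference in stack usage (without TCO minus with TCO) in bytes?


Without TCO: 60 * 41 = 2460 bytes
With TCO: reuse 1 frame = 41 bytes
Savings = 2460 - 41 = 2419

2419


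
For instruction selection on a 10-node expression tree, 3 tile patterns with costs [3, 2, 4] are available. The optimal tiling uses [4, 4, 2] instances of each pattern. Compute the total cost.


Total cost = sum(count_i * cost_i)
= 4*3 + 4*2 + 2*4
= 28

28


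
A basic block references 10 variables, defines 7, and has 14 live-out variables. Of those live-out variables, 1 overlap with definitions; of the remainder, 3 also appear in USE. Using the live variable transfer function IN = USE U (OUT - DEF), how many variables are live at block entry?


OUT - DEF: 14 - 1 = 13
|IN| = |USE| + |OUT - DEF| - |USE ∩ (OUT - DEF)| = 10 + 13 - 3 = 20

20
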